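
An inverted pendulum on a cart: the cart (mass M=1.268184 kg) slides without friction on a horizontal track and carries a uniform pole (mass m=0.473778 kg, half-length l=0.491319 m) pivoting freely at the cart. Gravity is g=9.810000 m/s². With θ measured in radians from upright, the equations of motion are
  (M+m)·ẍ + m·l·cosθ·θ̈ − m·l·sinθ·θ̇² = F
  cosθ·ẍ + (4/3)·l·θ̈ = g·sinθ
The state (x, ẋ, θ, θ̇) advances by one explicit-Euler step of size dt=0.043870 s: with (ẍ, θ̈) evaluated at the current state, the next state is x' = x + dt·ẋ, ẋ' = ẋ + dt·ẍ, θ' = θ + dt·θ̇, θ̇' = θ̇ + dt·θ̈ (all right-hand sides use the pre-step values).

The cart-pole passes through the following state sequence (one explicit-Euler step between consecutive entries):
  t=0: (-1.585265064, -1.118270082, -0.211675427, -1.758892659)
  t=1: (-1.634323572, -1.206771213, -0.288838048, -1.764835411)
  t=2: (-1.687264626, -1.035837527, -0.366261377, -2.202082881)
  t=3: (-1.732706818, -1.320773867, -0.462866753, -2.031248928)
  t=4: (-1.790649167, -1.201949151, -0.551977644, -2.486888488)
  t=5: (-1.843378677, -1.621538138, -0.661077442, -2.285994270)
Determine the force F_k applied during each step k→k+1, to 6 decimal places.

step 0→1:
  ẍ = (ẋ'−ẋ)/dt = (-1.206771213−-1.118270082)/0.043870 = -2.017350
  θ̈ = (θ̇'−θ̇)/dt = (-1.764835411−-1.758892659)/0.043870 = -0.135463
  sinθ=-0.210098, cosθ=0.977680
  F = (M+m)·ẍ + m·l·cosθ·θ̈ − m·l·sinθ·θ̇² = -3.514146 + -0.030829 − -0.151300 = -3.393675
step 1→2:
  ẍ = (ẋ'−ẋ)/dt = (-1.035837527−-1.206771213)/0.043870 = 3.896368
  θ̈ = (θ̇'−θ̇)/dt = (-2.202082881−-1.764835411)/0.043870 = -9.966890
  sinθ=-0.284839, cosθ=0.958575
  F = (M+m)·ẍ + m·l·cosθ·θ̈ − m·l·sinθ·θ̇² = 6.787326 + -2.223947 − -0.206512 = 4.769891
step 2→3:
  ẍ = (ẋ'−ẋ)/dt = (-1.320773867−-1.035837527)/0.043870 = -6.495016
  θ̈ = (θ̇'−θ̇)/dt = (-2.031248928−-2.202082881)/0.043870 = 3.894095
  sinθ=-0.358127, cosθ=0.933673
  F = (M+m)·ẍ + m·l·cosθ·θ̈ − m·l·sinθ·θ̇² = -11.314071 + 0.846330 − -0.404244 = -10.063497
step 3→4:
  ẍ = (ẋ'−ẋ)/dt = (-1.201949151−-1.320773867)/0.043870 = 2.708564
  θ̈ = (θ̇'−θ̇)/dt = (-2.486888488−-2.031248928)/0.043870 = -10.386131
  sinθ=-0.446515, cosθ=0.894776
  F = (M+m)·ẍ + m·l·cosθ·θ̈ − m·l·sinθ·θ̇² = 4.718216 + -2.163250 − -0.428845 = 2.983812
step 4→5:
  ẍ = (ẋ'−ẋ)/dt = (-1.621538138−-1.201949151)/0.043870 = -9.564372
  θ̈ = (θ̇'−θ̇)/dt = (-2.285994270−-2.486888488)/0.043870 = 4.579307
  sinθ=-0.524372, cosθ=0.851489
  F = (M+m)·ẍ + m·l·cosθ·θ̈ − m·l·sinθ·θ̇² = -16.660772 + 0.907648 − -0.754902 = -14.998222

F_0 = -3.393675 N
F_1 = 4.769891 N
F_2 = -10.063497 N
F_3 = 2.983812 N
F_4 = -14.998222 N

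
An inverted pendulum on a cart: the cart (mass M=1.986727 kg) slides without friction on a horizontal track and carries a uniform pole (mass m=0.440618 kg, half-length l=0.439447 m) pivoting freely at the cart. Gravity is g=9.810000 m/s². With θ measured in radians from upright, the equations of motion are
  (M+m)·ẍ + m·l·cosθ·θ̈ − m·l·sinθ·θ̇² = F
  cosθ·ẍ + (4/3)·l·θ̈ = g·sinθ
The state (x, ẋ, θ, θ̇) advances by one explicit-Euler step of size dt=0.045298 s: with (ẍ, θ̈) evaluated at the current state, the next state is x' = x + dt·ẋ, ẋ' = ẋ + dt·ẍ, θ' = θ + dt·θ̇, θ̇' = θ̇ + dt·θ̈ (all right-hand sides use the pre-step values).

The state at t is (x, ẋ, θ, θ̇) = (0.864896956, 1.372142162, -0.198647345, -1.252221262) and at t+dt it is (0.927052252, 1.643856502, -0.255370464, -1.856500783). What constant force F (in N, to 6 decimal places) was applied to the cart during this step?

ẍ = (ẋ'−ẋ)/dt = (1.643856502−1.372142162)/0.045298 = 5.998374
θ̈ = (θ̇'−θ̇)/dt = (-1.856500783−-1.252221262)/0.045298 = -13.340093
sinθ=-0.197343, cosθ=0.980334
F = (M+m)·ẍ + m·l·cosθ·θ̈ − m·l·sinθ·θ̇² = 14.560123 + -2.532222 − -0.059917 = 12.087818

F = 12.087818 N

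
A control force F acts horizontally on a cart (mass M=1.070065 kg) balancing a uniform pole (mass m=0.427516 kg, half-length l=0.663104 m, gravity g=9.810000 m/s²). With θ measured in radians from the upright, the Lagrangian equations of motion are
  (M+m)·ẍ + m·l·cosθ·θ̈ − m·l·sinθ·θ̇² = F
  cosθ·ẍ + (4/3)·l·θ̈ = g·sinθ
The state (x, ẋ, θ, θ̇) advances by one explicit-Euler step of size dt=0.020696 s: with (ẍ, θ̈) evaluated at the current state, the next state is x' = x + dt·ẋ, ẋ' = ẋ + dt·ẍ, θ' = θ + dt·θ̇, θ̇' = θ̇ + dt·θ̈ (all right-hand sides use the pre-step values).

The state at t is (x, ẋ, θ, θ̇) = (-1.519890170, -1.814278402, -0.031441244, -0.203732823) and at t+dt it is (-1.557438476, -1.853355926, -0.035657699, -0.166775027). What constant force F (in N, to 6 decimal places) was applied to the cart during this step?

F = -2.321328 N

ẍ = (ẋ'−ẋ)/dt = (-1.853355926−-1.814278402)/0.020696 = -1.888168
θ̈ = (θ̇'−θ̇)/dt = (-0.166775027−-0.203732823)/0.020696 = 1.785746
sinθ=-0.031436, cosθ=0.999506
F = (M+m)·ẍ + m·l·cosθ·θ̈ − m·l·sinθ·θ̇² = -2.827684 + 0.505987 − -0.000370 = -2.321328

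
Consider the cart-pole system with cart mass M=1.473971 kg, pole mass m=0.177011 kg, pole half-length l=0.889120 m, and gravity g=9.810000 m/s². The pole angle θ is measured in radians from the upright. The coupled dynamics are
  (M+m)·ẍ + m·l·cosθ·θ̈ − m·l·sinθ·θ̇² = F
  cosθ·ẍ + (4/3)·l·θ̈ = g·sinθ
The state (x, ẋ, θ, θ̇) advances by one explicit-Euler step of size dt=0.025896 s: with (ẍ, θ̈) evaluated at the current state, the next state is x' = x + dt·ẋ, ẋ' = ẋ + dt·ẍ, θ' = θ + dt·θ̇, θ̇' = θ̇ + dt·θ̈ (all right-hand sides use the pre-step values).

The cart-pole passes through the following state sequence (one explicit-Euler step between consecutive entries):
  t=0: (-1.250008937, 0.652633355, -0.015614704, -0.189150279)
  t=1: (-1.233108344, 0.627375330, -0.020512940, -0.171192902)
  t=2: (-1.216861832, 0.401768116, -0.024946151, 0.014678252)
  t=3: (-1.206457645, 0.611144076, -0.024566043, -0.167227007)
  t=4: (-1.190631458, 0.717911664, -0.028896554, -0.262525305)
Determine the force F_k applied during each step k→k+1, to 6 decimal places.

step 0→1:
  ẍ = (ẋ'−ẋ)/dt = (0.627375330−0.652633355)/0.025896 = -0.975364
  θ̈ = (θ̇'−θ̇)/dt = (-0.171192902−-0.189150279)/0.025896 = 0.693442
  sinθ=-0.015614, cosθ=0.999878
  F = (M+m)·ẍ + m·l·cosθ·θ̈ − m·l·sinθ·θ̇² = -1.610308 + 0.109123 − -0.000088 = -1.501097
step 1→2:
  ẍ = (ẋ'−ẋ)/dt = (0.401768116−0.627375330)/0.025896 = -8.712049
  θ̈ = (θ̇'−θ̇)/dt = (0.014678252−-0.171192902)/0.025896 = 7.177601
  sinθ=-0.020512, cosθ=0.999790
  F = (M+m)·ẍ + m·l·cosθ·θ̈ − m·l·sinθ·θ̇² = -14.383436 + 1.129402 − -0.000095 = -13.253939
step 2→3:
  ẍ = (ẋ'−ẋ)/dt = (0.611144076−0.401768116)/0.025896 = 8.085263
  θ̈ = (θ̇'−θ̇)/dt = (-0.167227007−0.014678252)/0.025896 = -7.024454
  sinθ=-0.024944, cosθ=0.999689
  F = (M+m)·ẍ + m·l·cosθ·θ̈ − m·l·sinθ·θ̇² = 13.348623 + -1.105193 − -0.000001 = 12.243431
step 3→4:
  ẍ = (ẋ'−ẋ)/dt = (0.717911664−0.611144076)/0.025896 = 4.122937
  θ̈ = (θ̇'−θ̇)/dt = (-0.262525305−-0.167227007)/0.025896 = -3.680039
  sinθ=-0.024564, cosθ=0.999698
  F = (M+m)·ẍ + m·l·cosθ·θ̈ − m·l·sinθ·θ̇² = 6.806896 + -0.579005 − -0.000108 = 6.227999

F_0 = -1.501097 N
F_1 = -13.253939 N
F_2 = 12.243431 N
F_3 = 6.227999 N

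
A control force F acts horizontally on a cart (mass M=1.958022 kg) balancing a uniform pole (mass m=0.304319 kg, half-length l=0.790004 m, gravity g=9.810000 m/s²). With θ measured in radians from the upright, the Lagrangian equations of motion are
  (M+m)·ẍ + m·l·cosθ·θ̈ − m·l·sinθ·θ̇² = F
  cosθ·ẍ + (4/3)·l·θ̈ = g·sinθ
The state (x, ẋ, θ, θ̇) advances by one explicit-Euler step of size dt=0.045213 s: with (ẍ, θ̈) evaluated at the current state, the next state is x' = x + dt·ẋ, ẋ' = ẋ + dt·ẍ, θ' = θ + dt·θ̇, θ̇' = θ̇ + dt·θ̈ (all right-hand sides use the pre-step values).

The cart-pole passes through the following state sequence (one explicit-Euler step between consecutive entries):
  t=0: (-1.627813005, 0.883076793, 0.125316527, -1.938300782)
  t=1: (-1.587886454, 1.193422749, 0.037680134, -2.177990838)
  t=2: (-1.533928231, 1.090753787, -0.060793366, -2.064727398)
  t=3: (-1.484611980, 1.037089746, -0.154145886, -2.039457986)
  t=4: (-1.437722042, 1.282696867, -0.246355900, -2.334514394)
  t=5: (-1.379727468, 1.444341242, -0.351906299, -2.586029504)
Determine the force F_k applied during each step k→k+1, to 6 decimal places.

F_0 = 14.151490 N
F_1 = -4.578416 N
F_2 = -2.488822 N
F_3 = 10.892759 N
F_4 = 7.110781 N

step 0→1:
  ẍ = (ẋ'−ẋ)/dt = (1.193422749−0.883076793)/0.045213 = 6.864087
  θ̈ = (θ̇'−θ̇)/dt = (-2.177990838−-1.938300782)/0.045213 = -5.301353
  sinθ=0.124989, cosθ=0.992158
  F = (M+m)·ẍ + m·l·cosθ·θ̈ − m·l·sinθ·θ̇² = 15.528905 + -1.264521 − 0.112894 = 14.151490
step 1→2:
  ẍ = (ẋ'−ẋ)/dt = (1.090753787−1.193422749)/0.045213 = -2.270784
  θ̈ = (θ̇'−θ̇)/dt = (-2.064727398−-2.177990838)/0.045213 = 2.505108
  sinθ=0.037671, cosθ=0.999290
  F = (M+m)·ẍ + m·l·cosθ·θ̈ − m·l·sinθ·θ̇² = -5.137288 + 0.601834 − 0.042962 = -4.578416
step 2→3:
  ẍ = (ẋ'−ẋ)/dt = (1.037089746−1.090753787)/0.045213 = -1.186916
  θ̈ = (θ̇'−θ̇)/dt = (-2.039457986−-2.064727398)/0.045213 = 0.558897
  sinθ=-0.060756, cosθ=0.998153
  F = (M+m)·ẍ + m·l·cosθ·θ̈ − m·l·sinθ·θ̇² = -2.685209 + 0.134118 − -0.062269 = -2.488822
step 3→4:
  ẍ = (ẋ'−ẋ)/dt = (1.282696867−1.037089746)/0.045213 = 5.432223
  θ̈ = (θ̇'−θ̇)/dt = (-2.334514394−-2.039457986)/0.045213 = -6.525920
  sinθ=-0.153536, cosθ=0.988143
  F = (M+m)·ẍ + m·l·cosθ·θ̈ − m·l·sinθ·θ̇² = 12.289542 + -1.550315 − -0.153532 = 10.892759
step 4→5:
  ẍ = (ẋ'−ẋ)/dt = (1.444341242−1.282696867)/0.045213 = 3.575175
  θ̈ = (θ̇'−θ̇)/dt = (-2.586029504−-2.334514394)/0.045213 = -5.562894
  sinθ=-0.243872, cosθ=0.969808
  F = (M+m)·ẍ + m·l·cosθ·θ̈ − m·l·sinθ·θ̇² = 8.088264 + -1.297014 − -0.319531 = 7.110781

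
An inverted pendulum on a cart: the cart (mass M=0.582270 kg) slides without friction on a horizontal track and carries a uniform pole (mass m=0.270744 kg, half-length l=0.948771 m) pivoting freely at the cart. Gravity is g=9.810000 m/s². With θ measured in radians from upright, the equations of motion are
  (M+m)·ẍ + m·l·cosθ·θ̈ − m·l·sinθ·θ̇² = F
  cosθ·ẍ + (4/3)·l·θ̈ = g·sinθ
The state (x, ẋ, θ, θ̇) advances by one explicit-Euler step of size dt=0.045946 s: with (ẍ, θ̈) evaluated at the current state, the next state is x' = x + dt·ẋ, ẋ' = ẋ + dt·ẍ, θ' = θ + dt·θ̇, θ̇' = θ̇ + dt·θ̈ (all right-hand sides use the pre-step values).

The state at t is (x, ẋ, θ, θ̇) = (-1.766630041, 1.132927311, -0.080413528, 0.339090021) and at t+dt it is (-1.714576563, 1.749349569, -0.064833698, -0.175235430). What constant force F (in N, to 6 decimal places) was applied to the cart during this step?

F = 8.580418 N

ẍ = (ẋ'−ẋ)/dt = (1.749349569−1.132927311)/0.045946 = 13.416233
θ̈ = (θ̇'−θ̇)/dt = (-0.175235430−0.339090021)/0.045946 = -11.194129
sinθ=-0.080327, cosθ=0.996769
F = (M+m)·ẍ + m·l·cosθ·θ̈ − m·l·sinθ·θ̇² = 11.444235 + -2.866189 − -0.002373 = 8.580418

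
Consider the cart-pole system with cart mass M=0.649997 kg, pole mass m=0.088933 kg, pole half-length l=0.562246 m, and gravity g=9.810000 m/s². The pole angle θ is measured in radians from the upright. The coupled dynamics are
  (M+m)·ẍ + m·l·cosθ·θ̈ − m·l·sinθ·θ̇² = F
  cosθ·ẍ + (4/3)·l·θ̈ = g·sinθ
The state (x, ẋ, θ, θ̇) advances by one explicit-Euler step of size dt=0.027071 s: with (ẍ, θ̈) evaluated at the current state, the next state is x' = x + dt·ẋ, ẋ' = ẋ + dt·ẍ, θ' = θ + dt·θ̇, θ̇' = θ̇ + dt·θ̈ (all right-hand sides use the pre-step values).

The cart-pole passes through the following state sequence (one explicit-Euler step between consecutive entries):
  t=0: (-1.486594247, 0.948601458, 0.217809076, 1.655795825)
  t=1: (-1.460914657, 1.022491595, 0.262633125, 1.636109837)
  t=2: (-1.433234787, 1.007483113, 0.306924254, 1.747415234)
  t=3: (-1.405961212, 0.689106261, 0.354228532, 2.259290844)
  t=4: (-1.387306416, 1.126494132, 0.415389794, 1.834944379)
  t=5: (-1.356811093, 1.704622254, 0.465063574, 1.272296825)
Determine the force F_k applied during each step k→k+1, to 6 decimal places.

step 0→1:
  ẍ = (ẋ'−ẋ)/dt = (1.022491595−0.948601458)/0.027071 = 2.729494
  θ̈ = (θ̇'−θ̇)/dt = (1.636109837−1.655795825)/0.027071 = -0.727198
  sinθ=0.216091, cosθ=0.976373
  F = (M+m)·ẍ + m·l·cosθ·θ̈ − m·l·sinθ·θ̇² = 2.016905 + -0.035502 − 0.029624 = 1.951779
step 1→2:
  ẍ = (ẋ'−ẋ)/dt = (1.007483113−1.022491595)/0.027071 = -0.554412
  θ̈ = (θ̇'−θ̇)/dt = (1.747415234−1.636109837)/0.027071 = 4.111610
  sinθ=0.259624, cosθ=0.965710
  F = (M+m)·ẍ + m·l·cosθ·θ̈ − m·l·sinθ·θ̇² = -0.409672 + 0.198540 − 0.034750 = -0.245882
step 2→3:
  ẍ = (ẋ'−ẋ)/dt = (0.689106261−1.007483113)/0.027071 = -11.760809
  θ̈ = (θ̇'−θ̇)/dt = (2.259290844−1.747415234)/0.027071 = 18.908633
  sinθ=0.302128, cosθ=0.953267
  F = (M+m)·ẍ + m·l·cosθ·θ̈ − m·l·sinθ·θ̇² = -8.690414 + 0.901289 − 0.046129 = -7.835254
step 3→4:
  ẍ = (ẋ'−ẋ)/dt = (1.126494132−0.689106261)/0.027071 = 16.157064
  θ̈ = (θ̇'−θ̇)/dt = (1.834944379−2.259290844)/0.027071 = -15.675315
  sinθ=0.346867, cosθ=0.937914
  F = (M+m)·ẍ + m·l·cosθ·θ̈ − m·l·sinθ·θ̇² = 11.938939 + -0.735138 − 0.088531 = 11.115270
step 4→5:
  ẍ = (ẋ'−ẋ)/dt = (1.704622254−1.126494132)/0.027071 = 21.355994
  θ̈ = (θ̇'−θ̇)/dt = (1.272296825−1.834944379)/0.027071 = -20.784144
  sinθ=0.403547, cosθ=0.914959
  F = (M+m)·ẍ + m·l·cosθ·θ̈ − m·l·sinθ·θ̇² = 15.780585 + -0.950874 − 0.067941 = 14.761770

F_0 = 1.951779 N
F_1 = -0.245882 N
F_2 = -7.835254 N
F_3 = 11.115270 N
F_4 = 14.761770 N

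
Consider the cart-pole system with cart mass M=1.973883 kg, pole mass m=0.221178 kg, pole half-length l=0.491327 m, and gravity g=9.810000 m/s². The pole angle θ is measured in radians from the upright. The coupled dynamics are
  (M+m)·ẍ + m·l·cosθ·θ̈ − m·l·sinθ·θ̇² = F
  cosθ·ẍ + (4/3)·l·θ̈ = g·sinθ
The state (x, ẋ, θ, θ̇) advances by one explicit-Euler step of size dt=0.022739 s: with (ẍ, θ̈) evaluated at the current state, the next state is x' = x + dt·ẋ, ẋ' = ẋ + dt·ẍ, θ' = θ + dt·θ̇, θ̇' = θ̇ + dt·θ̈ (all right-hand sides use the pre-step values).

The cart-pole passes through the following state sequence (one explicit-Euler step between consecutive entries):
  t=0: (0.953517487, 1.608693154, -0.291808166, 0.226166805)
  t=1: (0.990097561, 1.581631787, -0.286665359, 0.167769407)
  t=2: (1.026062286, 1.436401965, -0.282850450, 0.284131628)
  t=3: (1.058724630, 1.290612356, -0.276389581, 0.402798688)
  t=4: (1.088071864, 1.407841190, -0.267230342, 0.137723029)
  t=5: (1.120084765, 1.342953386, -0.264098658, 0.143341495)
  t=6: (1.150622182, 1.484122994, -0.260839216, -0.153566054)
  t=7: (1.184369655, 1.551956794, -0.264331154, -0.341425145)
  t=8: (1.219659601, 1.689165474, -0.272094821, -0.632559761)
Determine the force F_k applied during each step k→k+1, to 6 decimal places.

step 0→1:
  ẍ = (ẋ'−ẋ)/dt = (1.581631787−1.608693154)/0.022739 = -1.190086
  θ̈ = (θ̇'−θ̇)/dt = (0.167769407−0.226166805)/0.022739 = -2.568160
  sinθ=-0.287684, cosθ=0.957725
  F = (M+m)·ẍ + m·l·cosθ·θ̈ − m·l·sinθ·θ̇² = -2.612311 + -0.267286 − -0.001599 = -2.877998
step 1→2:
  ẍ = (ẋ'−ẋ)/dt = (1.436401965−1.581631787)/0.022739 = -6.386817
  θ̈ = (θ̇'−θ̇)/dt = (0.284131628−0.167769407)/0.022739 = 5.117297
  sinθ=-0.282755, cosθ=0.959192
  F = (M+m)·ẍ + m·l·cosθ·θ̈ − m·l·sinθ·θ̇² = -14.019452 + 0.533407 − -0.000865 = -13.485180
step 2→3:
  ẍ = (ẋ'−ẋ)/dt = (1.290612356−1.436401965)/0.022739 = -6.411434
  θ̈ = (θ̇'−θ̇)/dt = (0.402798688−0.284131628)/0.022739 = 5.218658
  sinθ=-0.279094, cosθ=0.960264
  F = (M+m)·ẍ + m·l·cosθ·θ̈ − m·l·sinθ·θ̇² = -14.073490 + 0.544580 − -0.002449 = -13.526461
step 3→4:
  ẍ = (ẋ'−ẋ)/dt = (1.407841190−1.290612356)/0.022739 = 5.155408
  θ̈ = (θ̇'−θ̇)/dt = (0.137723029−0.402798688)/0.022739 = -11.657314
  sinθ=-0.272884, cosθ=0.962047
  F = (M+m)·ẍ + m·l·cosθ·θ̈ − m·l·sinθ·θ̇² = 11.316436 + -1.218729 − -0.004811 = 10.102518
step 4→5:
  ẍ = (ẋ'−ẋ)/dt = (1.342953386−1.407841190)/0.022739 = -2.853591
  θ̈ = (θ̇'−θ̇)/dt = (0.143341495−0.137723029)/0.022739 = 0.247085
  sinθ=-0.264061, cosθ=0.964506
  F = (M+m)·ẍ + m·l·cosθ·θ̈ − m·l·sinθ·θ̇² = -6.263806 + 0.025898 − -0.000544 = -6.237364
step 5→6:
  ẍ = (ẋ'−ẋ)/dt = (1.484122994−1.342953386)/0.022739 = 6.208259
  θ̈ = (θ̇'−θ̇)/dt = (-0.153566054−0.143341495)/0.022739 = -13.057195
  sinθ=-0.261039, cosθ=0.965328
  F = (M+m)·ẍ + m·l·cosθ·θ̈ − m·l·sinθ·θ̇² = 13.627508 + -1.369738 − -0.000583 = 12.258353
step 6→7:
  ẍ = (ẋ'−ẋ)/dt = (1.551956794−1.484122994)/0.022739 = 2.983148
  θ̈ = (θ̇'−θ̇)/dt = (-0.341425145−-0.153566054)/0.022739 = -8.261537
  sinθ=-0.257891, cosθ=0.966174
  F = (M+m)·ẍ + m·l·cosθ·θ̈ − m·l·sinθ·θ̇² = 6.548192 + -0.867419 − -0.000661 = 5.681434
step 7→8:
  ẍ = (ẋ'−ẋ)/dt = (1.689165474−1.551956794)/0.022739 = 6.034068
  θ̈ = (θ̇'−θ̇)/dt = (-0.632559761−-0.341425145)/0.022739 = -12.803317
  sinθ=-0.261264, cosθ=0.965267
  F = (M+m)·ẍ + m·l·cosθ·θ̈ − m·l·sinθ·θ̇² = 13.245148 + -1.343021 − -0.003310 = 11.905437

F_0 = -2.877998 N
F_1 = -13.485180 N
F_2 = -13.526461 N
F_3 = 10.102518 N
F_4 = -6.237364 N
F_5 = 12.258353 N
F_6 = 5.681434 N
F_7 = 11.905437 N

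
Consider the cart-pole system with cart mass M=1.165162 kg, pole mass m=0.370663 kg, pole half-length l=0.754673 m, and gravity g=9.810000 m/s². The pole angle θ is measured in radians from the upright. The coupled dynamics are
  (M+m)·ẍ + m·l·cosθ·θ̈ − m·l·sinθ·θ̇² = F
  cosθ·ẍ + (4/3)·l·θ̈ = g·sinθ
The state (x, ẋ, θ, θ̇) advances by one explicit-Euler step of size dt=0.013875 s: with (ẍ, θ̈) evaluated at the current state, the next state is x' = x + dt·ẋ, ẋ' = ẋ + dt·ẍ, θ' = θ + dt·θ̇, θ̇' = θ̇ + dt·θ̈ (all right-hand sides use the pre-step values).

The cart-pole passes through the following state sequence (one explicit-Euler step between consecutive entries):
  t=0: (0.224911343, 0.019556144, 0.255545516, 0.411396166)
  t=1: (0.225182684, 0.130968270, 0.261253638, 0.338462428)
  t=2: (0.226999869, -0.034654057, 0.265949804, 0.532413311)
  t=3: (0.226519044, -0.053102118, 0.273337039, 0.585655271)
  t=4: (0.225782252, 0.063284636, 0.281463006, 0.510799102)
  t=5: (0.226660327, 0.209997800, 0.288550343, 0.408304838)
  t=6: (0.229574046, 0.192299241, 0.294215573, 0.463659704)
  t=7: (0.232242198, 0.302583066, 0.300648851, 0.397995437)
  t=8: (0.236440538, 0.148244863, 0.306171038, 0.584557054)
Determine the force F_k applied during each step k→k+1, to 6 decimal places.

step 0→1:
  ẍ = (ẋ'−ẋ)/dt = (0.130968270−0.019556144)/0.013875 = 8.029703
  θ̈ = (θ̇'−θ̇)/dt = (0.338462428−0.411396166)/0.013875 = -5.256486
  sinθ=0.252773, cosθ=0.967526
  F = (M+m)·ẍ + m·l·cosθ·θ̈ − m·l·sinθ·θ̇² = 12.332218 + -1.422643 − 0.011967 = 10.897608
step 1→2:
  ẍ = (ẋ'−ẋ)/dt = (-0.034654057−0.130968270)/0.013875 = -11.936744
  θ̈ = (θ̇'−θ̇)/dt = (0.532413311−0.338462428)/0.013875 = 13.978442
  sinθ=0.258292, cosθ=0.966067
  F = (M+m)·ẍ + m·l·cosθ·θ̈ − m·l·sinθ·θ̇² = -18.332750 + 3.777496 − 0.008277 = -14.563531
step 2→3:
  ẍ = (ẋ'−ẋ)/dt = (-0.053102118−-0.034654057)/0.013875 = -1.329590
  θ̈ = (θ̇'−θ̇)/dt = (0.585655271−0.532413311)/0.013875 = 3.837258
  sinθ=0.262826, cosθ=0.964843
  F = (M+m)·ẍ + m·l·cosθ·θ̈ − m·l·sinθ·θ̇² = -2.042018 + 1.035657 − 0.020840 = -1.027201
step 3→4:
  ẍ = (ẋ'−ẋ)/dt = (0.063284636−-0.053102118)/0.013875 = 8.388234
  θ̈ = (θ̇'−θ̇)/dt = (0.510799102−0.585655271)/0.013875 = -5.395039
  sinθ=0.269946, cosθ=0.962875
  F = (M+m)·ẍ + m·l·cosθ·θ̈ − m·l·sinθ·θ̇² = 12.882860 + -1.453124 − 0.025900 = 11.403836
step 4→5:
  ẍ = (ẋ'−ẋ)/dt = (0.209997800−0.063284636)/0.013875 = 10.573922
  θ̈ = (θ̇'−θ̇)/dt = (0.408304838−0.510799102)/0.013875 = -7.386974
  sinθ=0.277761, cosθ=0.960650
  F = (M+m)·ẍ + m·l·cosθ·θ̈ − m·l·sinθ·θ̇² = 16.239693 + -1.985043 − 0.020273 = 14.234378
step 5→6:
  ẍ = (ẋ'−ẋ)/dt = (0.192299241−0.209997800)/0.013875 = -1.275572
  θ̈ = (θ̇'−θ̇)/dt = (0.463659704−0.408304838)/0.013875 = 3.989540
  sinθ=0.284563, cosθ=0.958657
  F = (M+m)·ẍ + m·l·cosθ·θ̈ − m·l·sinθ·θ̇² = -1.959055 + 1.069853 − 0.013270 = -0.902472
step 6→7:
  ẍ = (ẋ'−ẋ)/dt = (0.302583066−0.192299241)/0.013875 = 7.948384
  θ̈ = (θ̇'−θ̇)/dt = (0.397995437−0.463659704)/0.013875 = -4.732560
  sinθ=0.289989, cosθ=0.957030
  F = (M+m)·ẍ + m·l·cosθ·θ̈ − m·l·sinθ·θ̇² = 12.207326 + -1.266951 − 0.017439 = 10.922937
step 7→8:
  ẍ = (ẋ'−ẋ)/dt = (0.148244863−0.302583066)/0.013875 = -11.123474
  θ̈ = (θ̇'−θ̇)/dt = (0.584557054−0.397995437)/0.013875 = 13.445882
  sinθ=0.296140, cosθ=0.955145
  F = (M+m)·ẍ + m·l·cosθ·θ̈ − m·l·sinθ·θ̇² = -17.083710 + 3.592497 − 0.013122 = -13.504334

F_0 = 10.897608 N
F_1 = -14.563531 N
F_2 = -1.027201 N
F_3 = 11.403836 N
F_4 = 14.234378 N
F_5 = -0.902472 N
F_6 = 10.922937 N
F_7 = -13.504334 N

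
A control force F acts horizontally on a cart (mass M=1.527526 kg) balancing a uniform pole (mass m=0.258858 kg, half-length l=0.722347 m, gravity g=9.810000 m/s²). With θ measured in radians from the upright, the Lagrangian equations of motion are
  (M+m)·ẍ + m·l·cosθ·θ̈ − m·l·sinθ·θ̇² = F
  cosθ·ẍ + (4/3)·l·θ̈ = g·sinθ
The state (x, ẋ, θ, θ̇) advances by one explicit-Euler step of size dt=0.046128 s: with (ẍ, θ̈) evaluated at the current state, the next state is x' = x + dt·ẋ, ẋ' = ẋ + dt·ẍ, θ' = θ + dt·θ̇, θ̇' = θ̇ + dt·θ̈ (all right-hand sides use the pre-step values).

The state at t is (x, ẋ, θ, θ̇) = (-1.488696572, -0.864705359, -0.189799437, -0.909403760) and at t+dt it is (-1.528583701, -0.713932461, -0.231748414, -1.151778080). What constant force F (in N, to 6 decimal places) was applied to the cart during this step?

ẍ = (ẋ'−ẋ)/dt = (-0.713932461−-0.864705359)/0.046128 = 3.268577
θ̈ = (θ̇'−θ̇)/dt = (-1.151778080−-0.909403760)/0.046128 = -5.254386
sinθ=-0.188662, cosθ=0.982042
F = (M+m)·ẍ + m·l·cosθ·θ̈ − m·l·sinθ·θ̇² = 5.838933 + -0.964849 − -0.029175 = 4.903258

F = 4.903258 N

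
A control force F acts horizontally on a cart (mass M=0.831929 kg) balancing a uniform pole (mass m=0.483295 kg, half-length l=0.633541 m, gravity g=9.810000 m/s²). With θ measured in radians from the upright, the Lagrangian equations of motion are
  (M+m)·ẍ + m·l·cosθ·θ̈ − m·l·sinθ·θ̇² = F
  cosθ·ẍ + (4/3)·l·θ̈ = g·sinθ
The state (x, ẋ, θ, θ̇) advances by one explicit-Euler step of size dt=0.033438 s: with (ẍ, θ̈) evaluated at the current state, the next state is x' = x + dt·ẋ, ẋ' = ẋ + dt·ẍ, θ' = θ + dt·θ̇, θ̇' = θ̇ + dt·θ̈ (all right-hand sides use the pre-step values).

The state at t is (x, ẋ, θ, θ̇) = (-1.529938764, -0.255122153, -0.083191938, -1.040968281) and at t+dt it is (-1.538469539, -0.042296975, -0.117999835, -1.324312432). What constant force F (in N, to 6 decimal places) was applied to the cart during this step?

F = 5.813098 N

ẍ = (ẋ'−ẋ)/dt = (-0.042296975−-0.255122153)/0.033438 = 6.364770
θ̈ = (θ̇'−θ̇)/dt = (-1.324312432−-1.040968281)/0.033438 = -8.473717
sinθ=-0.083096, cosθ=0.996542
F = (M+m)·ẍ + m·l·cosθ·θ̈ − m·l·sinθ·θ̇² = 8.371098 + -2.585571 − -0.027570 = 5.813098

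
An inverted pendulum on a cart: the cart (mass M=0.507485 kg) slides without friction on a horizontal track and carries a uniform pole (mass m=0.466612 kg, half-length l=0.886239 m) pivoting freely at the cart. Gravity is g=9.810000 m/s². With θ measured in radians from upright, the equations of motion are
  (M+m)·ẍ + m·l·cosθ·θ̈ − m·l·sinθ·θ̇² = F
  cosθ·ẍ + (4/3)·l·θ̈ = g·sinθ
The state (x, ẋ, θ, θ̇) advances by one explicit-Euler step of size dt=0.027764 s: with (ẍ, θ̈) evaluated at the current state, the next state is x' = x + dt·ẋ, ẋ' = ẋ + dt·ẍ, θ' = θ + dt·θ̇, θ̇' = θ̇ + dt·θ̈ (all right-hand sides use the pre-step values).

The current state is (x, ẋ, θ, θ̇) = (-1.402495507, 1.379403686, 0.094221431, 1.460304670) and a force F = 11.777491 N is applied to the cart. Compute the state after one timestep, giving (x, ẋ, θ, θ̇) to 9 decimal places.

(-1.364197743, 1.890162178, 0.134765330, 1.051666304)

sinθ=0.094082082, cosθ=0.995564444
temp = (F + m·l·θ̇²·sinθ)/(M+m) = (11.777491 + 0.082966091)/0.974097 = 12.175848084
θ̈ = (g·sinθ − cosθ·temp)/(l·(4/3 − m·cos²θ/(M+m))) = -14.718281446
ẍ = temp − m·l·θ̈·cosθ/(M+m) = 18.396430327
Euler: x'=-1.402495507+0.027764·1.379403686=-1.364197743, ẋ'=1.379403686+0.027764·18.396430327=1.890162178
       θ'=0.094221431+0.027764·1.460304670=0.134765330, θ̇'=1.460304670+0.027764·-14.718281446=1.051666304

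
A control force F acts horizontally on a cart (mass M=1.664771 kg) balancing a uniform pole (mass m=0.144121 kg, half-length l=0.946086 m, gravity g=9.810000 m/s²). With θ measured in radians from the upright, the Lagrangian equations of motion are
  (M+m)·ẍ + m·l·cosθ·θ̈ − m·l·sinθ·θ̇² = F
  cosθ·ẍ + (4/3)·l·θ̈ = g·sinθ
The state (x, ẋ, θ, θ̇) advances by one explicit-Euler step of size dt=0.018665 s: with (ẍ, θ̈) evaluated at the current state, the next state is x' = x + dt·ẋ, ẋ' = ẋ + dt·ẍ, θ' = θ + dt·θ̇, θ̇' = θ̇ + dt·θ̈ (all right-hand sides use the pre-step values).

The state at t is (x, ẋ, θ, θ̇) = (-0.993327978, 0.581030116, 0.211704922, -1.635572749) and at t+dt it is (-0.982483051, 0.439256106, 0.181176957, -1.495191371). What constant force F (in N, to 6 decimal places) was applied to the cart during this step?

ẍ = (ẋ'−ẋ)/dt = (0.439256106−0.581030116)/0.018665 = -7.595714
θ̈ = (θ̇'−θ̇)/dt = (-1.495191371−-1.635572749)/0.018665 = 7.521102
sinθ=0.210127, cosθ=0.977674
F = (M+m)·ẍ + m·l·cosθ·θ̈ − m·l·sinθ·θ̇² = -13.739827 + 1.002613 − 0.076644 = -12.813858

F = -12.813858 N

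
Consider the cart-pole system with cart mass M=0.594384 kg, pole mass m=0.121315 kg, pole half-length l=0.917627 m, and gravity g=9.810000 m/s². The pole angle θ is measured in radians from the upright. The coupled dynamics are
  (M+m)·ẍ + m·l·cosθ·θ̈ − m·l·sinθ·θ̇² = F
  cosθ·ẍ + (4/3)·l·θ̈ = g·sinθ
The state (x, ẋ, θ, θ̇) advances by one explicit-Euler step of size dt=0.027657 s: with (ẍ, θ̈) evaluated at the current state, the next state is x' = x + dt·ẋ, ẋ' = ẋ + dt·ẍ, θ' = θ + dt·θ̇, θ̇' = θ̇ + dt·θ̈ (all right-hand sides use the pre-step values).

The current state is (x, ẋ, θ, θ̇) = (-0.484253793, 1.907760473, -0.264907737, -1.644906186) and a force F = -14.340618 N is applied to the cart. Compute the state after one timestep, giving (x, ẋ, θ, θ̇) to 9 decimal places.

sinθ=-0.261820225, cosθ=0.965116661
temp = (F + m·l·θ̇²·sinθ)/(M+m) = (-14.340618 + -0.078861702)/0.715699 = -20.147407921
θ̈ = (g·sinθ − cosθ·temp)/(l·(4/3 − m·cos²θ/(M+m))) = 15.646018603
ẍ = temp − m·l·θ̈·cosθ/(M+m) = -22.496142444
Euler: x'=-0.484253793+0.027657·1.907760473=-0.431490862, ẋ'=1.907760473+0.027657·-22.496142444=1.285584661
       θ'=-0.264907737+0.027657·-1.644906186=-0.310400907, θ̇'=-1.644906186+0.027657·15.646018603=-1.212184250

(-0.431490862, 1.285584661, -0.310400907, -1.212184250)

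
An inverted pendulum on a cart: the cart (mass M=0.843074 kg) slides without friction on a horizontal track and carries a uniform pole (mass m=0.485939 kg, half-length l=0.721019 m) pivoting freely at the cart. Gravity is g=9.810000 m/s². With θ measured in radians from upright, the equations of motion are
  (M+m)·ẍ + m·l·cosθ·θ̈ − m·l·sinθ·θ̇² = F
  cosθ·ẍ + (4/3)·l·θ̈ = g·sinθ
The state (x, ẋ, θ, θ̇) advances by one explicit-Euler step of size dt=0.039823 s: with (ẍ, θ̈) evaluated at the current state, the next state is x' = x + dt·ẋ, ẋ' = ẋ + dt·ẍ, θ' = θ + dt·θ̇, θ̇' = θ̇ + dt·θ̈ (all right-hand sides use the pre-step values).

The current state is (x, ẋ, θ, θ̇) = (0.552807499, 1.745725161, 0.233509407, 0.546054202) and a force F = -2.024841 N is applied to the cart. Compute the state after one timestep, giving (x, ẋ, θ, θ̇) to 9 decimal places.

sinθ=0.231393104, cosθ=0.972860335
temp = (F + m·l·θ̇²·sinθ)/(M+m) = (-2.024841 + 0.024174104)/1.329013 = -1.505377973
θ̈ = (g·sinθ − cosθ·temp)/(l·(4/3 − m·cos²θ/(M+m))) = 5.246235668
ẍ = temp − m·l·θ̈·cosθ/(M+m) = -2.850920809
Euler: x'=0.552807499+0.039823·1.745725161=0.622327512, ẋ'=1.745725161+0.039823·-2.850920809=1.632192942
       θ'=0.233509407+0.039823·0.546054202=0.255254923, θ̇'=0.546054202+0.039823·5.246235668=0.754975045

(0.622327512, 1.632192942, 0.255254923, 0.754975045)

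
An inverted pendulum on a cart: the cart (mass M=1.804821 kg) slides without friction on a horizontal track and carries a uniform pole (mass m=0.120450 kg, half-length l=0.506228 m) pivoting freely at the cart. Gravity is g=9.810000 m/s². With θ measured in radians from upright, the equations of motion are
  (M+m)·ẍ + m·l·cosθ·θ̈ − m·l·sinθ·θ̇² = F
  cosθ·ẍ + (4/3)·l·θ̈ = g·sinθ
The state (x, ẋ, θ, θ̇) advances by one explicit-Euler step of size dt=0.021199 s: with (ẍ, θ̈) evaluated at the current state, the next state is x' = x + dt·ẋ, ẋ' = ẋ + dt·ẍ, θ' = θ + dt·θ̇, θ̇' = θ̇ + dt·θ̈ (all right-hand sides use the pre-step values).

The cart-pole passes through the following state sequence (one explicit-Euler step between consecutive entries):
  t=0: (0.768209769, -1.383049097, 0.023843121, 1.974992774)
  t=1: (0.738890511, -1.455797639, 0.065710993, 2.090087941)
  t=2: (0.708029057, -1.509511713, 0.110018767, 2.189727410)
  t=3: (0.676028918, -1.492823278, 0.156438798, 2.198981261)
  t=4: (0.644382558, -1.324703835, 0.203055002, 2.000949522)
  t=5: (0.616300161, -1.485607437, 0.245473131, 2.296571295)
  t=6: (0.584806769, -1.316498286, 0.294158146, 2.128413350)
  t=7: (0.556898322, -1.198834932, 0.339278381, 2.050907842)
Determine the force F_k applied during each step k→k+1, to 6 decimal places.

step 0→1:
  ẍ = (ẋ'−ẋ)/dt = (-1.455797639−-1.383049097)/0.021199 = -3.431697
  θ̈ = (θ̇'−θ̇)/dt = (2.090087941−1.974992774)/0.021199 = 5.429273
  sinθ=0.023841, cosθ=0.999716
  F = (M+m)·ẍ + m·l·cosθ·θ̈ − m·l·sinθ·θ̇² = -6.606946 + 0.330957 − 0.005670 = -6.281660
step 1→2:
  ẍ = (ẋ'−ẋ)/dt = (-1.509511713−-1.455797639)/0.021199 = -2.533802
  θ̈ = (θ̇'−θ̇)/dt = (2.189727410−2.090087941)/0.021199 = 4.700197
  sinθ=0.065664, cosθ=0.997842
  F = (M+m)·ẍ + m·l·cosθ·θ̈ − m·l·sinθ·θ̇² = -4.878256 + 0.285977 − 0.017491 = -4.609770
step 2→3:
  ẍ = (ẋ'−ẋ)/dt = (-1.492823278−-1.509511713)/0.021199 = 0.787227
  θ̈ = (θ̇'−θ̇)/dt = (2.198981261−2.189727410)/0.021199 = 0.436523
  sinθ=0.109797, cosθ=0.993954
  F = (M+m)·ẍ + m·l·cosθ·θ̈ − m·l·sinθ·θ̇² = 1.515626 + 0.026456 − 0.032101 = 1.509981
step 3→4:
  ẍ = (ẋ'−ẋ)/dt = (-1.324703835−-1.492823278)/0.021199 = 7.930536
  θ̈ = (θ̇'−θ̇)/dt = (2.000949522−2.198981261)/0.021199 = -9.341560
  sinθ=0.155801, cosθ=0.987788
  F = (M+m)·ẍ + m·l·cosθ·θ̈ − m·l·sinθ·θ̇² = 15.268432 + -0.562647 − 0.045938 = 14.659847
step 4→5:
  ẍ = (ẋ'−ẋ)/dt = (-1.485607437−-1.324703835)/0.021199 = -7.590151
  θ̈ = (θ̇'−θ̇)/dt = (2.296571295−2.000949522)/0.021199 = 13.945081
  sinθ=0.201663, cosθ=0.979455
  F = (M+m)·ẍ + m·l·cosθ·θ̈ − m·l·sinθ·θ̇² = -14.613097 + 0.832834 − 0.049232 = -13.829495
step 5→6:
  ẍ = (ẋ'−ẋ)/dt = (-1.316498286−-1.485607437)/0.021199 = 7.977223
  θ̈ = (θ̇'−θ̇)/dt = (2.128413350−2.296571295)/0.021199 = -7.932353
  sinθ=0.243015, cosθ=0.970022
  F = (M+m)·ẍ + m·l·cosθ·θ̈ − m·l·sinθ·θ̇² = 15.358316 + -0.469177 − 0.078153 = 14.810986
step 6→7:
  ẍ = (ẋ'−ẋ)/dt = (-1.198834932−-1.316498286)/0.021199 = 5.550420
  θ̈ = (θ̇'−θ̇)/dt = (2.050907842−2.128413350)/0.021199 = -3.656093
  sinθ=0.289934, cosθ=0.957047
  F = (M+m)·ẍ + m·l·cosθ·θ̈ − m·l·sinθ·θ̇² = 10.686063 + -0.213355 − 0.080087 = 10.392620

F_0 = -6.281660 N
F_1 = -4.609770 N
F_2 = 1.509981 N
F_3 = 14.659847 N
F_4 = -13.829495 N
F_5 = 14.810986 N
F_6 = 10.392620 N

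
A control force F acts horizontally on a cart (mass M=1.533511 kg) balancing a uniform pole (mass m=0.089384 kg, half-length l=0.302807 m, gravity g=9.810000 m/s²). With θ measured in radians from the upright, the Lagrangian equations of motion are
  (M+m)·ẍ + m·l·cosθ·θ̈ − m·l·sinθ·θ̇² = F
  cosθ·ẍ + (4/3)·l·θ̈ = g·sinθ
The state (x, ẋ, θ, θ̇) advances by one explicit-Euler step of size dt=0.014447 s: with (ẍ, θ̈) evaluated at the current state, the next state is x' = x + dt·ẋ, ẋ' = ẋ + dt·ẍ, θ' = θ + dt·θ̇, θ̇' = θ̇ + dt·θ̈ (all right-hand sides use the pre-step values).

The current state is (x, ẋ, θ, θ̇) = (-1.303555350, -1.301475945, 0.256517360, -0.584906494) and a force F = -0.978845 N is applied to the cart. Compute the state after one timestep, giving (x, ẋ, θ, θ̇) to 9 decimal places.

sinθ=0.253713411, cosθ=0.967279435
temp = (F + m·l·θ̇²·sinθ)/(M+m) = (-0.978845 + 0.002349319)/1.622895 = -0.601699852
θ̈ = (g·sinθ − cosθ·temp)/(l·(4/3 − m·cos²θ/(M+m))) = 7.911969722
ẍ = temp − m·l·θ̈·cosθ/(M+m) = -0.729335458
Euler: x'=-1.303555350+0.014447·-1.301475945=-1.322357773, ẋ'=-1.301475945+0.014447·-0.729335458=-1.312012654
       θ'=0.256517360+0.014447·-0.584906494=0.248067216, θ̇'=-0.584906494+0.014447·7.911969722=-0.470602267

(-1.322357773, -1.312012654, 0.248067216, -0.470602267)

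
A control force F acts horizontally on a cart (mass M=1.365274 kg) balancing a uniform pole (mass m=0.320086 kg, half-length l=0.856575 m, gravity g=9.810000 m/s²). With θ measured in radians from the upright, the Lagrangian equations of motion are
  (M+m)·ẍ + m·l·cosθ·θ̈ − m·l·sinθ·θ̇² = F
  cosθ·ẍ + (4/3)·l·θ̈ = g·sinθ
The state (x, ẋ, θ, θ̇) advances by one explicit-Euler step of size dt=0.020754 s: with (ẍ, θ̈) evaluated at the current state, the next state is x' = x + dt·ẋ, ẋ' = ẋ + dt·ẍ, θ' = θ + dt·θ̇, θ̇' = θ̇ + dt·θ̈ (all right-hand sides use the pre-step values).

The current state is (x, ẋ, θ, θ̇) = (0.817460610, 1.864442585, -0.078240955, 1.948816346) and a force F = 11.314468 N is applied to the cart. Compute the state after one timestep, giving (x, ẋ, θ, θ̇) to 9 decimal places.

sinθ=-0.078161152, cosθ=0.996940738
temp = (F + m·l·θ̇²·sinθ)/(M+m) = (11.314468 + -0.081388839)/1.685360 = 6.665091827
θ̈ = (g·sinθ − cosθ·temp)/(l·(4/3 − m·cos²θ/(M+m))) = -7.559539537
ẍ = temp − m·l·θ̈·cosθ/(M+m) = 7.891130240
Euler: x'=0.817460610+0.020754·1.864442585=0.856155251, ẋ'=1.864442585+0.020754·7.891130240=2.028215102
       θ'=-0.078240955+0.020754·1.948816346=-0.037795221, θ̇'=1.948816346+0.020754·-7.559539537=1.791925662

(0.856155251, 2.028215102, -0.037795221, 1.791925662)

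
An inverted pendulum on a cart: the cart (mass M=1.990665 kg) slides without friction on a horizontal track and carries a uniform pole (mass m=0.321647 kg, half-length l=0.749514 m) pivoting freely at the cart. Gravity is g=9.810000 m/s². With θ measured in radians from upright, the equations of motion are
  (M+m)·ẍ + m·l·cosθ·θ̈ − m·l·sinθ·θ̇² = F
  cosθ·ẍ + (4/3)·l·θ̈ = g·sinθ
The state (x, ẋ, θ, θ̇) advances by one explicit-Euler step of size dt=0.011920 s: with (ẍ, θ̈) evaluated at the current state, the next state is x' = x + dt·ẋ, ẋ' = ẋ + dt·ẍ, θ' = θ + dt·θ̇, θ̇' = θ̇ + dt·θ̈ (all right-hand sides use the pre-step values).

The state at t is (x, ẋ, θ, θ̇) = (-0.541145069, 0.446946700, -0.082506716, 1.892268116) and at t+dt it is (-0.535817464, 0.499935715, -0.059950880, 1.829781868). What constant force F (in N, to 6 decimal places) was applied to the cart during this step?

F = 9.090794 N

ẍ = (ẋ'−ẋ)/dt = (0.499935715−0.446946700)/0.011920 = 4.445387
θ̈ = (θ̇'−θ̇)/dt = (1.829781868−1.892268116)/0.011920 = -5.242135
sinθ=-0.082413, cosθ=0.996598
F = (M+m)·ẍ + m·l·cosθ·θ̈ − m·l·sinθ·θ̇² = 10.279122 + -1.259469 − -0.071141 = 9.090794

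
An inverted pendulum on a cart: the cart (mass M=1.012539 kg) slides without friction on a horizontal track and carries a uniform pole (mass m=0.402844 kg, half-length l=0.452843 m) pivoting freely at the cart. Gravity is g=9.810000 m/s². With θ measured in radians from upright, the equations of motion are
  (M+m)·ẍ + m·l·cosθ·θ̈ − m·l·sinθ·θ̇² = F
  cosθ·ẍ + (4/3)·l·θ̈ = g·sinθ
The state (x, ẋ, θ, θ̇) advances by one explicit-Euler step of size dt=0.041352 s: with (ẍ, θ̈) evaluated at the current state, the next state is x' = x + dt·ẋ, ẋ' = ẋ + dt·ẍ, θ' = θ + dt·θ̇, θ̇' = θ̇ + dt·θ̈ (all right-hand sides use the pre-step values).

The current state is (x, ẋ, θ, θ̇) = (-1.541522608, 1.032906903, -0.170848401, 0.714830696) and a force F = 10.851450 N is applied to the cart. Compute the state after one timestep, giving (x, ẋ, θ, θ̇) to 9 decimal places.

(-1.498809842, 1.450567744, -0.141288722, -0.081058195)

sinθ=-0.170018459, cosθ=0.985440878
temp = (F + m·l·θ̇²·sinθ)/(M+m) = (10.851450 + -0.015848458)/1.415383 = 7.655596783
θ̈ = (g·sinθ − cosθ·temp)/(l·(4/3 − m·cos²θ/(M+m))) = -19.246684338
ẍ = temp − m·l·θ̈·cosθ/(M+m) = 10.100136403
Euler: x'=-1.541522608+0.041352·1.032906903=-1.498809842, ẋ'=1.032906903+0.041352·10.100136403=1.450567744
       θ'=-0.170848401+0.041352·0.714830696=-0.141288722, θ̇'=0.714830696+0.041352·-19.246684338=-0.081058195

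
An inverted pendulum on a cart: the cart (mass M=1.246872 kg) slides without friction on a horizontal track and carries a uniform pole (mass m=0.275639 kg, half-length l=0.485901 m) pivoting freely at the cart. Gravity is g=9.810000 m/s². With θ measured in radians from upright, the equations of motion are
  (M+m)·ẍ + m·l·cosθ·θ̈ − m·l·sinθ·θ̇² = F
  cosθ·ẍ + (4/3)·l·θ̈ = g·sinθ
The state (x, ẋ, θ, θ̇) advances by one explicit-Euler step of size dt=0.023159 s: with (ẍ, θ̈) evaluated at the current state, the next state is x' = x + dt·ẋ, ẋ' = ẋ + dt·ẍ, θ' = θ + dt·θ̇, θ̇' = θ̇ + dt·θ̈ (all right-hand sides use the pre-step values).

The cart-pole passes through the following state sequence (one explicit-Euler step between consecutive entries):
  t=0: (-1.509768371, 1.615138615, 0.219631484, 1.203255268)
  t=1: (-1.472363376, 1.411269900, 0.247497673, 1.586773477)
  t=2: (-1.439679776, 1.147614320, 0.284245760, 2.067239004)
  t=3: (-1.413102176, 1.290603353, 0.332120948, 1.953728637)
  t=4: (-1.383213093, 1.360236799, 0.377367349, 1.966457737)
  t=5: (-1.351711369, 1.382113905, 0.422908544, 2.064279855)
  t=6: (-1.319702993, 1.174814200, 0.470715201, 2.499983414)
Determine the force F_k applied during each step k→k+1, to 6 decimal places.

F_0 = -11.280230 N
F_1 = -14.721805 N
F_2 = 8.609714 N
F_3 = 4.480724 N
F_4 = 1.773319 N
F_5 = -11.564689 N

step 0→1:
  ẍ = (ẋ'−ẋ)/dt = (1.411269900−1.615138615)/0.023159 = -8.803002
  θ̈ = (θ̇'−θ̇)/dt = (1.586773477−1.203255268)/0.023159 = 16.560223
  sinθ=0.217870, cosθ=0.975978
  F = (M+m)·ẍ + m·l·cosθ·θ̈ − m·l·sinθ·θ̇² = -13.402667 + 2.164684 − 0.042248 = -11.280230
step 1→2:
  ẍ = (ẋ'−ẋ)/dt = (1.147614320−1.411269900)/0.023159 = -11.384584
  θ̈ = (θ̇'−θ̇)/dt = (2.067239004−1.586773477)/0.023159 = 20.746385
  sinθ=0.244979, cosθ=0.969528
  F = (M+m)·ẍ + m·l·cosθ·θ̈ − m·l·sinθ·θ̇² = -17.333154 + 2.693962 − 0.082613 = -14.721805
step 2→3:
  ẍ = (ẋ'−ẋ)/dt = (1.290603353−1.147614320)/0.023159 = 6.174232
  θ̈ = (θ̇'−θ̇)/dt = (1.953728637−2.067239004)/0.023159 = -4.901350
  sinθ=0.280434, cosθ=0.959873
  F = (M+m)·ẍ + m·l·cosθ·θ̈ − m·l·sinθ·θ̇² = 9.400336 + -0.630113 − 0.160509 = 8.609714
step 3→4:
  ẍ = (ẋ'−ẋ)/dt = (1.360236799−1.290603353)/0.023159 = 3.006755
  θ̈ = (θ̇'−θ̇)/dt = (1.966457737−1.953728637)/0.023159 = 0.549639
  sinθ=0.326049, cosθ=0.945353
  F = (M+m)·ẍ + m·l·cosθ·θ̈ − m·l·sinθ·θ̇² = 4.577818 + 0.069592 − 0.166686 = 4.480724
step 4→5:
  ẍ = (ẋ'−ẋ)/dt = (1.382113905−1.360236799)/0.023159 = 0.944648
  θ̈ = (θ̇'−θ̇)/dt = (2.064279855−1.966457737)/0.023159 = 4.223935
  sinθ=0.368474, cosθ=0.929638
  F = (M+m)·ẍ + m·l·cosθ·θ̈ − m·l·sinθ·θ̇² = 1.438237 + 0.525920 − 0.190838 = 1.773319
step 5→6:
  ẍ = (ẋ'−ẋ)/dt = (1.174814200−1.382113905)/0.023159 = -8.951151
  θ̈ = (θ̇'−θ̇)/dt = (2.499983414−2.064279855)/0.023159 = 18.813574
  sinθ=0.410414, cosθ=0.911899
  F = (M+m)·ẍ + m·l·cosθ·θ̈ − m·l·sinθ·θ̇² = -13.628226 + 2.297770 − 0.234233 = -11.564689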